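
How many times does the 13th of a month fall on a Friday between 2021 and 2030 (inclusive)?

16

Friday-the-13ths by year:
2021: Aug
2022: May
2023: Jan, Oct
2024: Sep, Dec
2025: Jun
2026: Feb, Mar, Nov
2027: Aug
2028: Oct
2029: Apr, Jul
2030: Sep, Dec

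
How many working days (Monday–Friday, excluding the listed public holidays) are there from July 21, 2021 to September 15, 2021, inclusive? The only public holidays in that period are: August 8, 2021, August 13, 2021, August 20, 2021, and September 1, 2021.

July 21, 2021 is a Wednesday.
From July 21, 2021 to September 15, 2021 is 57 days inclusive.
57 = 7 × 8 + 1, so there are 8 full weeks plus 1 extra day.
Each full week contributes 5 weekdays (Mon–Fri): 8 × 5 = 40.
The 1 extra day is Wed — 1 of them qualifies.
Total: 40 + 1 = 41.
Holidays: August 8, 2021 (Sun); August 13, 2021 (Fri); August 20, 2021 (Fri); September 1, 2021 (Wed).
3 of the 4 holidays fall on weekdays; the rest are weekends and were already excluded.
Business days: 41 − 3 = 38.

38 working days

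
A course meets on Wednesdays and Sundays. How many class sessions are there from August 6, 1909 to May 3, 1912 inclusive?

August 6, 1909 is a Friday.
From August 6, 1909 to May 3, 1912 is 1002 days inclusive.
1002 = 7 × 143 + 1, so there are 143 full weeks plus 1 extra day.
Each full week contributes 2 days from the set (Wed, Sun): 143 × 2 = 286.
The 1 extra day is Friday — none qualify.
Total: 286 + 0 = 286.

286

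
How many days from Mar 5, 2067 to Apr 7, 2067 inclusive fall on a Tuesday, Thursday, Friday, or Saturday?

Mar 5, 2067 is a Saturday.
From Mar 5, 2067 to Apr 7, 2067 is 34 days inclusive.
34 = 7 × 4 + 6, so there are 4 full weeks plus 6 extra days.
Each full week contributes 4 days from the set (Tue, Thu, Fri, Sat): 4 × 4 = 16.
The 6 extra days are Sat, Sun, Mon, Tue, Wed, Thu — 3 of them qualify.
Total: 16 + 3 = 19.

19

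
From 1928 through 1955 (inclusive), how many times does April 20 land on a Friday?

Day of week of April 20 in each year:
1928: Fri ✓, 1929: Sat, 1930: Sun, 1931: Mon, 1932: Wed, 1933: Thu, 1934: Fri ✓, 1935: Sat, 1936: Mon, 1937: Tue, 1938: Wed, 1939: Thu, 1940: Sat, 1941: Sun, 1942: Mon, 1943: Tue, 1944: Thu, 1945: Fri ✓, 1946: Sat, 1947: Sun, 1948: Tue, 1949: Wed, 1950: Thu, 1951: Fri ✓, 1952: Sun, 1953: Mon, 1954: Tue, 1955: Wed
Fridays: 1928, 1934, 1945, 1951.

4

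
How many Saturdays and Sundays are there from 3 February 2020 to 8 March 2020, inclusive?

10

3 February 2020 is a Monday.
From 3 February 2020 to 8 March 2020 is 35 days inclusive.
35 = 7 × 5, so the span is exactly 5 full weeks.
Each full week contributes 2 weekend days (Sat, Sun): 5 × 2 = 10.
Total: 10.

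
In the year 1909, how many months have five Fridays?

A month has five Fridays exactly when Friday falls within its first (length − 28) days.
Jan: 31 days, starts Fri → 5 of Fri, Sat, Sun ✓
Feb: 28 days, starts Mon → 5 of (none)
Mar: 31 days, starts Mon → 5 of Mon, Tue, Wed
Apr: 30 days, starts Thu → 5 of Thu, Fri ✓
May: 31 days, starts Sat → 5 of Sat, Sun, Mon
Jun: 30 days, starts Tue → 5 of Tue, Wed
Jul: 31 days, starts Thu → 5 of Thu, Fri, Sat ✓
Aug: 31 days, starts Sun → 5 of Sun, Mon, Tue
Sep: 30 days, starts Wed → 5 of Wed, Thu
Oct: 31 days, starts Fri → 5 of Fri, Sat, Sun ✓
Nov: 30 days, starts Mon → 5 of Mon, Tue
Dec: 31 days, starts Wed → 5 of Wed, Thu, Fri ✓
Months with five Fridays: Jan, Apr, Jul, Oct, Dec.

5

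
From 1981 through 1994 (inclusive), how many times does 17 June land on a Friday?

3

Day of week of June 17 in each year:
1981: Wed, 1982: Thu, 1983: Fri ✓, 1984: Sun, 1985: Mon, 1986: Tue, 1987: Wed, 1988: Fri ✓, 1989: Sat, 1990: Sun, 1991: Mon, 1992: Wed, 1993: Thu, 1994: Fri ✓
Fridays: 1983, 1988, 1994.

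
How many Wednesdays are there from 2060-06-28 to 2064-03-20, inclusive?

2060-06-28 is a Monday.
The range spans 1362 days (inclusive of both endpoints).
1362 = 7 × 194 + 4, so there are 194 full weeks plus 4 extra days.
Each full week contributes one Wednesday: 194 so far.
The 4 extra days are Monday, Tuesday, Wednesday, Thursday — 1 of them qualifies.
Total: 194 + 1 = 195.

195 Wednesdays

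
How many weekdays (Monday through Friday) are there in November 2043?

November 1, 2043 is a Sunday.
The range spans 30 days (inclusive of both endpoints).
30 = 7 × 4 + 2, so there are 4 full weeks plus 2 extra days.
Each full week contributes 5 weekdays (Mon–Fri): 4 × 5 = 20.
The 2 extra days are Sun, Mon — 1 of them qualifies.
Total: 20 + 1 = 21.

21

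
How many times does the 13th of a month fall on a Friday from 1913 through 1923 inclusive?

Friday-the-13ths by year:
1913: Jun
1914: Feb, Mar, Nov
1915: Aug
1916: Oct
1917: Apr, Jul
1918: Sep, Dec
1919: Jun
1920: Feb, Aug
1921: May
1922: Jan, Oct
1923: Apr, Jul

18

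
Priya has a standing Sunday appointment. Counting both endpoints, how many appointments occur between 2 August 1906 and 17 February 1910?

185

2 August 1906 is a Thursday.
That's 1296 days from start to end, counting both.
1296 = 7 × 185 + 1, so there are 185 full weeks plus 1 extra day.
Each full week contributes one Sunday: 185 so far.
The 1 extra day is Thursday — none qualify.
Total: 185 + 0 = 185.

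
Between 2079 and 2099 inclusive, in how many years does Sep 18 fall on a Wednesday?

Day of week of September 18 in each year:
2079: Mon, 2080: Wed ✓, 2081: Thu, 2082: Fri, 2083: Sat, 2084: Mon, 2085: Tue, 2086: Wed ✓, 2087: Thu, 2088: Sat, 2089: Sun, 2090: Mon, 2091: Tue, 2092: Thu, 2093: Fri, 2094: Sat, 2095: Sun, 2096: Tue, 2097: Wed ✓, 2098: Thu, 2099: Fri
Wednesdays: 2080, 2086, 2097.

3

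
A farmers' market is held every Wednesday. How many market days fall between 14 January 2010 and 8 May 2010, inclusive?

14 January 2010 is a Thursday.
The range spans 115 days (inclusive of both endpoints).
115 = 7 × 16 + 3, so there are 16 full weeks plus 3 extra days.
Each full week contributes one Wednesday: 16 so far.
The 3 extra days are Thu, Fri, Sat — none qualify.
Total: 16 + 0 = 16.

16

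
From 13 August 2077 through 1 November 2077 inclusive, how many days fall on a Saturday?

13 August 2077 is a Friday.
That's 81 days from start to end, counting both.
81 = 7 × 11 + 4, so there are 11 full weeks plus 4 extra days.
Each full week contributes one Saturday: 11 so far.
The 4 extra days are Friday, Saturday, Sunday, Monday — 1 of them qualifies.
Total: 11 + 1 = 12.

12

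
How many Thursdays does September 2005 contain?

2005-09-01 is a Thursday.
From 2005-09-01 to 2005-09-30 is 30 days inclusive.
30 = 7 × 4 + 2, so there are 4 full weeks plus 2 extra days.
Each full week contributes one Thursday: 4 so far.
The 2 extra days are Thu, Fri — 1 of them qualifies.
Total: 4 + 1 = 5.

5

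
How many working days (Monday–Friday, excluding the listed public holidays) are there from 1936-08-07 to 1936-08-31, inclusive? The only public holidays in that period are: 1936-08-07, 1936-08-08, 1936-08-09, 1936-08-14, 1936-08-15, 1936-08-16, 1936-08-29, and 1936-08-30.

15

1936-08-07 is a Friday.
From 1936-08-07 to 1936-08-31 is 25 days inclusive.
25 = 7 × 3 + 4, so there are 3 full weeks plus 4 extra days.
Each full week contributes 5 weekdays (Mon–Fri): 3 × 5 = 15.
The 4 extra days are Friday, Saturday, Sunday, Monday — 2 of them qualify.
Total: 15 + 2 = 17.
Holidays: 1936-08-07 (Fri); 1936-08-08 (Sat); 1936-08-09 (Sun); 1936-08-14 (Fri); 1936-08-15 (Sat); 1936-08-16 (Sun); 1936-08-29 (Sat); 1936-08-30 (Sun).
2 of the 8 holidays fall on weekdays; the rest are weekends and were already excluded.
Business days: 17 − 2 = 15.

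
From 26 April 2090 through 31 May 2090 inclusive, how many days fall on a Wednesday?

6

26 April 2090 is a Wednesday.
That's 36 days from start to end, counting both.
36 = 7 × 5 + 1, so there are 5 full weeks plus 1 extra day.
Each full week contributes one Wednesday: 5 so far.
The 1 extra day is Wed — 1 of them qualifies.
Total: 5 + 1 = 6.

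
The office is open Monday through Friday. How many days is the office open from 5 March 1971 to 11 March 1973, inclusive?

5 March 1971 is a Friday.
That's 738 days from start to end, counting both.
738 = 7 × 105 + 3, so there are 105 full weeks plus 3 extra days.
Each full week contributes 5 weekdays (Mon–Fri): 105 × 5 = 525.
The 3 extra days are Fri, Sat, Sun — 1 of them qualifies.
Total: 525 + 1 = 526.

526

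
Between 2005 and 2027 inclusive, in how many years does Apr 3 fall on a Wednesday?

Day of week of April 3 in each year:
2005: Sun, 2006: Mon, 2007: Tue, 2008: Thu, 2009: Fri, 2010: Sat, 2011: Sun, 2012: Tue, 2013: Wed ✓, 2014: Thu, 2015: Fri, 2016: Sun, 2017: Mon, 2018: Tue, 2019: Wed ✓, 2020: Fri, 2021: Sat, 2022: Sun, 2023: Mon, 2024: Wed ✓, 2025: Thu, 2026: Fri, 2027: Sat
Wednesdays: 2013, 2019, 2024.

3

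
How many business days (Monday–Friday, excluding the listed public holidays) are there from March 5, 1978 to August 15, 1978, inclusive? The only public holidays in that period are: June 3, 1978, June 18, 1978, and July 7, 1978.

March 5, 1978 is a Sunday.
The range spans 164 days (inclusive of both endpoints).
164 = 7 × 23 + 3, so there are 23 full weeks plus 3 extra days.
Each full week contributes 5 weekdays (Mon–Fri): 23 × 5 = 115.
The 3 extra days are Sunday, Monday, Tuesday — 2 of them qualify.
Total: 115 + 2 = 117.
Holidays: June 3, 1978 (Sat); June 18, 1978 (Sun); July 7, 1978 (Fri).
1 of the 3 holidays fall on weekdays; the rest are weekends and were already excluded.
Business days: 117 − 1 = 116.

116 business days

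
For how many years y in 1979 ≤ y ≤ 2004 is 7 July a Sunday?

Day of week of July 7 in each year:
1979: Sat, 1980: Mon, 1981: Tue, 1982: Wed, 1983: Thu, 1984: Sat, 1985: Sun ✓, 1986: Mon, 1987: Tue, 1988: Thu, 1989: Fri, 1990: Sat, 1991: Sun ✓, 1992: Tue, 1993: Wed, 1994: Thu, 1995: Fri, 1996: Sun ✓, 1997: Mon, 1998: Tue, 1999: Wed, 2000: Fri, 2001: Sat, 2002: Sun ✓, 2003: Mon, 2004: Wed
Sundays: 1985, 1991, 1996, 2002.

4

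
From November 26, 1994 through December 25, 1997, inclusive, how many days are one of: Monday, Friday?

November 26, 1994 is a Saturday.
That's 1126 days from start to end, counting both.
1126 = 7 × 160 + 6, so there are 160 full weeks plus 6 extra days.
Each full week contributes 2 days from the set (Mon, Fri): 160 × 2 = 320.
The 6 extra days are Saturday, Sunday, Monday, Tuesday, Wednesday, Thursday — 1 of them qualifies.
Total: 320 + 1 = 321.

321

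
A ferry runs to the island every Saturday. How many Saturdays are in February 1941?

1941-02-01 is a Saturday.
That's 28 days from start to end, counting both.
28 = 7 × 4, so the span is exactly 4 full weeks.
Each full week contributes one Saturday: 4 so far.

4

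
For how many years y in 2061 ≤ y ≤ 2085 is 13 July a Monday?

Day of week of July 13 in each year:
2061: Wed, 2062: Thu, 2063: Fri, 2064: Sun, 2065: Mon ✓, 2066: Tue, 2067: Wed, 2068: Fri, 2069: Sat, 2070: Sun, 2071: Mon ✓, 2072: Wed, 2073: Thu, 2074: Fri, 2075: Sat, 2076: Mon ✓, 2077: Tue, 2078: Wed, 2079: Thu, 2080: Sat, 2081: Sun, 2082: Mon ✓, 2083: Tue, 2084: Thu, 2085: Fri
Mondays: 2065, 2071, 2076, 2082.

4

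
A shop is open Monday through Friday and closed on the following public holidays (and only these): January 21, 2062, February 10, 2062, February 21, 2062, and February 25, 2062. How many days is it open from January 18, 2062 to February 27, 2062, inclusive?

27

January 18, 2062 is a Wednesday.
The range spans 41 days (inclusive of both endpoints).
41 = 7 × 5 + 6, so there are 5 full weeks plus 6 extra days.
Each full week contributes 5 weekdays (Mon–Fri): 5 × 5 = 25.
The 6 extra days are Wednesday, Thursday, Friday, Saturday, Sunday, Monday — 4 of them qualify.
Total: 25 + 4 = 29.
Holidays: January 21, 2062 (Sat); February 10, 2062 (Fri); February 21, 2062 (Tue); February 25, 2062 (Sat).
2 of the 4 holidays fall on weekdays; the rest are weekends and were already excluded.
Business days: 29 − 2 = 27.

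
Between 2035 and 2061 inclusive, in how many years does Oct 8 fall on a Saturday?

Day of week of October 8 in each year:
2035: Mon, 2036: Wed, 2037: Thu, 2038: Fri, 2039: Sat ✓, 2040: Mon, 2041: Tue, 2042: Wed, 2043: Thu, 2044: Sat ✓, 2045: Sun, 2046: Mon, 2047: Tue, 2048: Thu, 2049: Fri, 2050: Sat ✓, 2051: Sun, 2052: Tue, 2053: Wed, 2054: Thu, 2055: Fri, 2056: Sun, 2057: Mon, 2058: Tue, 2059: Wed, 2060: Fri, 2061: Sat ✓
Saturdays: 2039, 2044, 2050, 2061.

4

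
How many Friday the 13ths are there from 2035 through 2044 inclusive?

18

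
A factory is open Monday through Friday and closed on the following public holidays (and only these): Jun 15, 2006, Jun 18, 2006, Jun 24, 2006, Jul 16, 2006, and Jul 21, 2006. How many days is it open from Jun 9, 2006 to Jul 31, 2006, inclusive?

35 working days

Jun 9, 2006 is a Friday.
The range spans 53 days (inclusive of both endpoints).
53 = 7 × 7 + 4, so there are 7 full weeks plus 4 extra days.
Each full week contributes 5 weekdays (Mon–Fri): 7 × 5 = 35.
The 4 extra days are Friday, Saturday, Sunday, Monday — 2 of them qualify.
Total: 35 + 2 = 37.
Holidays: Jun 15, 2006 (Thu); Jun 18, 2006 (Sun); Jun 24, 2006 (Sat); Jul 16, 2006 (Sun); Jul 21, 2006 (Fri).
2 of the 5 holidays fall on weekdays; the rest are weekends and were already excluded.
Business days: 37 − 2 = 35.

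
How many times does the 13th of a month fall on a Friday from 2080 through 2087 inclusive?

13

Friday-the-13ths by year:
2080: Sep, Dec
2081: Jun
2082: Feb, Mar, Nov
2083: Aug
2084: Oct
2085: Apr, Jul
2086: Sep, Dec
2087: Jun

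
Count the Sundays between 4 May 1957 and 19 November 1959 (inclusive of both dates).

133 Sundays

4 May 1957 is a Saturday.
That's 930 days from start to end, counting both.
930 = 7 × 132 + 6, so there are 132 full weeks plus 6 extra days.
Each full week contributes one Sunday: 132 so far.
The 6 extra days are Sat, Sun, Mon, Tue, Wed, Thu — 1 of them qualifies.
Total: 132 + 1 = 133.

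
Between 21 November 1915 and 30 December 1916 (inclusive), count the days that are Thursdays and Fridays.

116

21 November 1915 is a Sunday.
From 21 November 1915 to 30 December 1916 is 406 days inclusive.
406 = 7 × 58, so the span is exactly 58 full weeks.
Each full week contributes 2 days from the set (Thu, Fri): 58 × 2 = 116.
Total: 116.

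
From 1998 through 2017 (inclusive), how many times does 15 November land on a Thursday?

3

Day of week of November 15 in each year:
1998: Sun, 1999: Mon, 2000: Wed, 2001: Thu ✓, 2002: Fri, 2003: Sat, 2004: Mon, 2005: Tue, 2006: Wed, 2007: Thu ✓, 2008: Sat, 2009: Sun, 2010: Mon, 2011: Tue, 2012: Thu ✓, 2013: Fri, 2014: Sat, 2015: Sun, 2016: Tue, 2017: Wed
Thursdays: 2001, 2007, 2012.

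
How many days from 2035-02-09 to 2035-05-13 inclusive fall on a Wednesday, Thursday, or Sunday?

40

2035-02-09 is a Friday.
The range spans 94 days (inclusive of both endpoints).
94 = 7 × 13 + 3, so there are 13 full weeks plus 3 extra days.
Each full week contributes 3 days from the set (Wed, Thu, Sun): 13 × 3 = 39.
The 3 extra days are Friday, Saturday, Sunday — 1 of them qualifies.
Total: 39 + 1 = 40.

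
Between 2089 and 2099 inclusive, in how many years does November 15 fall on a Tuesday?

Day of week of November 15 in each year:
2089: Tue ✓, 2090: Wed, 2091: Thu, 2092: Sat, 2093: Sun, 2094: Mon, 2095: Tue ✓, 2096: Thu, 2097: Fri, 2098: Sat, 2099: Sun
Tuesdays: 2089, 2095.

2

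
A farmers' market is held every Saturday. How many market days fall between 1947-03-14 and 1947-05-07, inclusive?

1947-03-14 is a Friday.
That's 55 days from start to end, counting both.
55 = 7 × 7 + 6, so there are 7 full weeks plus 6 extra days.
Each full week contributes one Saturday: 7 so far.
The 6 extra days are Friday, Saturday, Sunday, Monday, Tuesday, Wednesday — 1 of them qualifies.
Total: 7 + 1 = 8.

8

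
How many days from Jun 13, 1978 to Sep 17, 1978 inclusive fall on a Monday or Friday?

27

Jun 13, 1978 is a Tuesday.
From Jun 13, 1978 to Sep 17, 1978 is 97 days inclusive.
97 = 7 × 13 + 6, so there are 13 full weeks plus 6 extra days.
Each full week contributes 2 days from the set (Mon, Fri): 13 × 2 = 26.
The 6 extra days are Tue, Wed, Thu, Fri, Sat, Sun — 1 of them qualifies.
Total: 26 + 1 = 27.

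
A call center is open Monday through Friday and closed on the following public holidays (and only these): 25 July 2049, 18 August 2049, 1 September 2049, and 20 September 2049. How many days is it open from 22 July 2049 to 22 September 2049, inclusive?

22 July 2049 is a Thursday.
The range spans 63 days (inclusive of both endpoints).
63 = 7 × 9, so the span is exactly 9 full weeks.
Each full week contributes 5 weekdays (Mon–Fri): 9 × 5 = 45.
Holidays: 25 July 2049 (Sun); 18 August 2049 (Wed); 1 September 2049 (Wed); 20 September 2049 (Mon).
3 of the 4 holidays fall on weekdays; the rest are weekends and were already excluded.
Business days: 45 − 3 = 42.

42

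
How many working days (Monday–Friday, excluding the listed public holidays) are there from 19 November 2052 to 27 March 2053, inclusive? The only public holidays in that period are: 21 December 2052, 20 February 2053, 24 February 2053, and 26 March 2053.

90 working days

19 November 2052 is a Tuesday.
The range spans 129 days (inclusive of both endpoints).
129 = 7 × 18 + 3, so there are 18 full weeks plus 3 extra days.
Each full week contributes 5 weekdays (Mon–Fri): 18 × 5 = 90.
The 3 extra days are Tue, Wed, Thu — 3 of them qualify.
Total: 90 + 3 = 93.
Holidays: 21 December 2052 (Sat); 20 February 2053 (Thu); 24 February 2053 (Mon); 26 March 2053 (Wed).
3 of the 4 holidays fall on weekdays; the rest are weekends and were already excluded.
Business days: 93 − 3 = 90.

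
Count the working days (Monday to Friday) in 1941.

1 January 1941 is a Wednesday.
From 1 January 1941 to 31 December 1941 is 365 days inclusive.
365 = 7 × 52 + 1, so there are 52 full weeks plus 1 extra day.
Each full week contributes 5 weekdays (Mon–Fri): 52 × 5 = 260.
The 1 extra day is Wed — 1 of them qualifies.
Total: 260 + 1 = 261.

261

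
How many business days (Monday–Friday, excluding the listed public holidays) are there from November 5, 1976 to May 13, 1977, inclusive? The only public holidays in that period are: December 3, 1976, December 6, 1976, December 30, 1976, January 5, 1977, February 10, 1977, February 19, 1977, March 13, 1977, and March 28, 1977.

November 5, 1976 is a Friday.
That's 190 days from start to end, counting both.
190 = 7 × 27 + 1, so there are 27 full weeks plus 1 extra day.
Each full week contributes 5 weekdays (Mon–Fri): 27 × 5 = 135.
The 1 extra day is Fri — 1 of them qualifies.
Total: 135 + 1 = 136.
Holidays: December 3, 1976 (Fri); December 6, 1976 (Mon); December 30, 1976 (Thu); January 5, 1977 (Wed); February 10, 1977 (Thu); February 19, 1977 (Sat); March 13, 1977 (Sun); March 28, 1977 (Mon).
6 of the 8 holidays fall on weekdays; the rest are weekends and were already excluded.
Business days: 136 − 6 = 130.

130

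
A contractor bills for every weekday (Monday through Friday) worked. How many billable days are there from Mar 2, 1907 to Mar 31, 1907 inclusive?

20 weekdays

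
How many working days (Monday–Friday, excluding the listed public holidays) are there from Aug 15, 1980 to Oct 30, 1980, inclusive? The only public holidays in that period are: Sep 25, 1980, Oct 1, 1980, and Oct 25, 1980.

53

Aug 15, 1980 is a Friday.
From Aug 15, 1980 to Oct 30, 1980 is 77 days inclusive.
77 = 7 × 11, so the span is exactly 11 full weeks.
Each full week contributes 5 weekdays (Mon–Fri): 11 × 5 = 55.
Total: 55.
Holidays: Sep 25, 1980 (Thu); Oct 1, 1980 (Wed); Oct 25, 1980 (Sat).
2 of the 3 holidays fall on weekdays; the rest are weekends and were already excluded.
Business days: 55 − 2 = 53.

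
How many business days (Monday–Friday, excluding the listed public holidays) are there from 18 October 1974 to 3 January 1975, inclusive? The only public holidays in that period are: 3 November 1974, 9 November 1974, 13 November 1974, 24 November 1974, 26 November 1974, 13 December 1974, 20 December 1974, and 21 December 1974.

52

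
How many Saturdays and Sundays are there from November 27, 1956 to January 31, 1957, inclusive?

18

November 27, 1956 is a Tuesday.
The range spans 66 days (inclusive of both endpoints).
66 = 7 × 9 + 3, so there are 9 full weeks plus 3 extra days.
Each full week contributes 2 weekend days (Sat, Sun): 9 × 2 = 18.
The 3 extra days are Tuesday, Wednesday, Thursday — none qualify.
Total: 18 + 0 = 18.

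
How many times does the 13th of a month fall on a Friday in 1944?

The 13th falls on a Friday when the month's 13th has weekday Fri.
Jan 13 is Thu; Feb 13 is Sun; Mar 13 is Mon; Apr 13 is Thu; May 13 is Sat; Jun 13 is Tue; Jul 13 is Thu; Aug 13 is Sun; Sep 13 is Wed; Oct 13 is Fri ✓; Nov 13 is Mon; Dec 13 is Wed.
Friday the 13ths: Oct.

1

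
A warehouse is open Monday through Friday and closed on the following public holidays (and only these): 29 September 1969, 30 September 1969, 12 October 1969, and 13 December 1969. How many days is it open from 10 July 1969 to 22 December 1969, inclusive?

116 working days

10 July 1969 is a Thursday.
That's 166 days from start to end, counting both.
166 = 7 × 23 + 5, so there are 23 full weeks plus 5 extra days.
Each full week contributes 5 weekdays (Mon–Fri): 23 × 5 = 115.
The 5 extra days are Thu, Fri, Sat, Sun, Mon — 3 of them qualify.
Total: 115 + 3 = 118.
Holidays: 29 September 1969 (Mon); 30 September 1969 (Tue); 12 October 1969 (Sun); 13 December 1969 (Sat).
2 of the 4 holidays fall on weekdays; the rest are weekends and were already excluded.
Business days: 118 − 2 = 116.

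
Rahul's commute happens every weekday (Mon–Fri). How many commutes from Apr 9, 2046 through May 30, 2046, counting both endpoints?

Apr 9, 2046 is a Monday.
That's 52 days from start to end, counting both.
52 = 7 × 7 + 3, so there are 7 full weeks plus 3 extra days.
Each full week contributes 5 weekdays (Mon–Fri): 7 × 5 = 35.
The 3 extra days are Mon, Tue, Wed — 3 of them qualify.
Total: 35 + 3 = 38.

38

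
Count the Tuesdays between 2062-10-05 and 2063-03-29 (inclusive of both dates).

25

2062-10-05 is a Thursday.
The range spans 176 days (inclusive of both endpoints).
176 = 7 × 25 + 1, so there are 25 full weeks plus 1 extra day.
Each full week contributes one Tuesday: 25 so far.
The 1 extra day is Thu — none qualify.
Total: 25 + 0 = 25.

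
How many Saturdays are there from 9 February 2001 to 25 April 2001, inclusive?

9 February 2001 is a Friday.
That's 76 days from start to end, counting both.
76 = 7 × 10 + 6, so there are 10 full weeks plus 6 extra days.
Each full week contributes one Saturday: 10 so far.
The 6 extra days are Friday, Saturday, Sunday, Monday, Tuesday, Wednesday — 1 of them qualifies.
Total: 10 + 1 = 11.

11 Saturdays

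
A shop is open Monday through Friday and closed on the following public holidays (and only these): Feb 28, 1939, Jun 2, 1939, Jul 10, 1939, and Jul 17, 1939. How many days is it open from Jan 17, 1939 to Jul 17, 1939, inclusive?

Jan 17, 1939 is a Tuesday.
From Jan 17, 1939 to Jul 17, 1939 is 182 days inclusive.
182 = 7 × 26, so the span is exactly 26 full weeks.
Each full week contributes 5 weekdays (Mon–Fri): 26 × 5 = 130.
Holidays: Feb 28, 1939 (Tue); Jun 2, 1939 (Fri); Jul 10, 1939 (Mon); Jul 17, 1939 (Mon).
All 4 holidays fall on weekdays, so subtract 4.
Business days: 130 − 4 = 126.

126 business days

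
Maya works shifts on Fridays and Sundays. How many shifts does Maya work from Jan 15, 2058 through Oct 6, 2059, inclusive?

180

Jan 15, 2058 is a Tuesday.
The range spans 630 days (inclusive of both endpoints).
630 = 7 × 90, so the span is exactly 90 full weeks.
Each full week contributes 2 days from the set (Fri, Sun): 90 × 2 = 180.
Total: 180.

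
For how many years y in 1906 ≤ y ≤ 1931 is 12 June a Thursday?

Day of week of June 12 in each year:
1906: Tue, 1907: Wed, 1908: Fri, 1909: Sat, 1910: Sun, 1911: Mon, 1912: Wed, 1913: Thu ✓, 1914: Fri, 1915: Sat, 1916: Mon, 1917: Tue, 1918: Wed, 1919: Thu ✓, 1920: Sat, 1921: Sun, 1922: Mon, 1923: Tue, 1924: Thu ✓, 1925: Fri, 1926: Sat, 1927: Sun, 1928: Tue, 1929: Wed, 1930: Thu ✓, 1931: Fri
Thursdays: 1913, 1919, 1924, 1930.

4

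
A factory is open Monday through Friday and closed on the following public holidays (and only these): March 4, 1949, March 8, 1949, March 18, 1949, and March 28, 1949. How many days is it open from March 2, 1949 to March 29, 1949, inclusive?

16 business days

March 2, 1949 is a Wednesday.
From March 2, 1949 to March 29, 1949 is 28 days inclusive.
28 = 7 × 4, so the span is exactly 4 full weeks.
Each full week contributes 5 weekdays (Mon–Fri): 4 × 5 = 20.
Total: 20.
Holidays: March 4, 1949 (Fri); March 8, 1949 (Tue); March 18, 1949 (Fri); March 28, 1949 (Mon).
All 4 holidays fall on weekdays, so subtract 4.
Business days: 20 − 4 = 16.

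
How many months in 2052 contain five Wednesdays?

4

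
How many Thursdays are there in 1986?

52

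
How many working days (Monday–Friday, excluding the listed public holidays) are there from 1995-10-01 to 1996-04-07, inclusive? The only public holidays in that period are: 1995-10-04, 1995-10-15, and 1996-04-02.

1995-10-01 is a Sunday.
From 1995-10-01 to 1996-04-07 is 190 days inclusive.
190 = 7 × 27 + 1, so there are 27 full weeks plus 1 extra day.
Each full week contributes 5 weekdays (Mon–Fri): 27 × 5 = 135.
The 1 extra day is Sun — none qualify.
Total: 135 + 0 = 135.
Holidays: 1995-10-04 (Wed); 1995-10-15 (Sun); 1996-04-02 (Tue).
2 of the 3 holidays fall on weekdays; the rest are weekends and were already excluded.
Business days: 135 − 2 = 133.

133 working days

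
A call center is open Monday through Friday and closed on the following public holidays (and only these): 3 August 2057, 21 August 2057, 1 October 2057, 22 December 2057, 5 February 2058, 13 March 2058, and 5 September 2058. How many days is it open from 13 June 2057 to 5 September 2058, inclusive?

316

13 June 2057 is a Wednesday.
The range spans 450 days (inclusive of both endpoints).
450 = 7 × 64 + 2, so there are 64 full weeks plus 2 extra days.
Each full week contributes 5 weekdays (Mon–Fri): 64 × 5 = 320.
The 2 extra days are Wednesday, Thursday — 2 of them qualify.
Total: 320 + 2 = 322.
Holidays: 3 August 2057 (Fri); 21 August 2057 (Tue); 1 October 2057 (Mon); 22 December 2057 (Sat); 5 February 2058 (Tue); 13 March 2058 (Wed); 5 September 2058 (Thu).
6 of the 7 holidays fall on weekdays; the rest are weekends and were already excluded.
Business days: 322 − 6 = 316.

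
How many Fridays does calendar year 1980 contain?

52

1980-01-01 is a Tuesday.
That's 366 days from start to end, counting both.
366 = 7 × 52 + 2, so there are 52 full weeks plus 2 extra days.
Each full week contributes one Friday: 52 so far.
The 2 extra days are Tue, Wed — none qualify.
Total: 52 + 0 = 52.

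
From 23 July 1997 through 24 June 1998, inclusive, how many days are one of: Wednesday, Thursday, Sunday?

23 July 1997 is a Wednesday.
From 23 July 1997 to 24 June 1998 is 337 days inclusive.
337 = 7 × 48 + 1, so there are 48 full weeks plus 1 extra day.
Each full week contributes 3 days from the set (Wed, Thu, Sun): 48 × 3 = 144.
The 1 extra day is Wednesday — 1 of them qualifies.
Total: 144 + 1 = 145.

145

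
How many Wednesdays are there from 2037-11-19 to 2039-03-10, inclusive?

2037-11-19 is a Thursday.
The range spans 477 days (inclusive of both endpoints).
477 = 7 × 68 + 1, so there are 68 full weeks plus 1 extra day.
Each full week contributes one Wednesday: 68 so far.
The 1 extra day is Thursday — none qualify.
Total: 68 + 0 = 68.

68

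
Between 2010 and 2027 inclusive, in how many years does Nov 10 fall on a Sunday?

3

Day of week of November 10 in each year:
2010: Wed, 2011: Thu, 2012: Sat, 2013: Sun ✓, 2014: Mon, 2015: Tue, 2016: Thu, 2017: Fri, 2018: Sat, 2019: Sun ✓, 2020: Tue, 2021: Wed, 2022: Thu, 2023: Fri, 2024: Sun ✓, 2025: Mon, 2026: Tue, 2027: Wed
Sundays: 2013, 2019, 2024.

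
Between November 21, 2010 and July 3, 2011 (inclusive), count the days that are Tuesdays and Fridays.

64

November 21, 2010 is a Sunday.
That's 225 days from start to end, counting both.
225 = 7 × 32 + 1, so there are 32 full weeks plus 1 extra day.
Each full week contributes 2 days from the set (Tue, Fri): 32 × 2 = 64.
The 1 extra day is Sunday — none qualify.
Total: 64 + 0 = 64.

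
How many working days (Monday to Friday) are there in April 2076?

22

1 April 2076 is a Wednesday.
That's 30 days from start to end, counting both.
30 = 7 × 4 + 2, so there are 4 full weeks plus 2 extra days.
Each full week contributes 5 weekdays (Mon–Fri): 4 × 5 = 20.
The 2 extra days are Wednesday, Thursday — 2 of them qualify.
Total: 20 + 2 = 22.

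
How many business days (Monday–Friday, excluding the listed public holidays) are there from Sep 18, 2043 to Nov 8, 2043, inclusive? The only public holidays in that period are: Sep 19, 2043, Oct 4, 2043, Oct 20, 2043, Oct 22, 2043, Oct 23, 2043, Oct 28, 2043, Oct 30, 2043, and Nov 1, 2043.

31 business days

Sep 18, 2043 is a Friday.
That's 52 days from start to end, counting both.
52 = 7 × 7 + 3, so there are 7 full weeks plus 3 extra days.
Each full week contributes 5 weekdays (Mon–Fri): 7 × 5 = 35.
The 3 extra days are Friday, Saturday, Sunday — 1 of them qualifies.
Total: 35 + 1 = 36.
Holidays: Sep 19, 2043 (Sat); Oct 4, 2043 (Sun); Oct 20, 2043 (Tue); Oct 22, 2043 (Thu); Oct 23, 2043 (Fri); Oct 28, 2043 (Wed); Oct 30, 2043 (Fri); Nov 1, 2043 (Sun).
5 of the 8 holidays fall on weekdays; the rest are weekends and were already excluded.
Business days: 36 − 5 = 31.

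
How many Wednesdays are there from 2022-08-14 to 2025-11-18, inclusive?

2022-08-14 is a Sunday.
From 2022-08-14 to 2025-11-18 is 1193 days inclusive.
1193 = 7 × 170 + 3, so there are 170 full weeks plus 3 extra days.
Each full week contributes one Wednesday: 170 so far.
The 3 extra days are Sun, Mon, Tue — none qualify.
Total: 170 + 0 = 170.

170 Wednesdays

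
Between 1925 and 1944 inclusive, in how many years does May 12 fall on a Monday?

2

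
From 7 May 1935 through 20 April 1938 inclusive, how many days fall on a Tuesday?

7 May 1935 is a Tuesday.
From 7 May 1935 to 20 April 1938 is 1080 days inclusive.
1080 = 7 × 154 + 2, so there are 154 full weeks plus 2 extra days.
Each full week contributes one Tuesday: 154 so far.
The 2 extra days are Tue, Wed — 1 of them qualifies.
Total: 154 + 1 = 155.

155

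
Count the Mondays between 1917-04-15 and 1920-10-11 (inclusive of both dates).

1917-04-15 is a Sunday.
The range spans 1276 days (inclusive of both endpoints).
1276 = 7 × 182 + 2, so there are 182 full weeks plus 2 extra days.
Each full week contributes one Monday: 182 so far.
The 2 extra days are Sunday, Monday — 1 of them qualifies.
Total: 182 + 1 = 183.

183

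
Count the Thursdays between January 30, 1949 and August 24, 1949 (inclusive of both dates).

29 Thursdays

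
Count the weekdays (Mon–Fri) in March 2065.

22 weekdays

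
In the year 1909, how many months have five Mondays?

4

A month has five Mondays exactly when Monday falls within its first (length − 28) days.
Jan: 31 days, starts Fri → 5 of Fri, Sat, Sun
Feb: 28 days, starts Mon → 5 of (none)
Mar: 31 days, starts Mon → 5 of Mon, Tue, Wed ✓
Apr: 30 days, starts Thu → 5 of Thu, Fri
May: 31 days, starts Sat → 5 of Sat, Sun, Mon ✓
Jun: 30 days, starts Tue → 5 of Tue, Wed
Jul: 31 days, starts Thu → 5 of Thu, Fri, Sat
Aug: 31 days, starts Sun → 5 of Sun, Mon, Tue ✓
Sep: 30 days, starts Wed → 5 of Wed, Thu
Oct: 31 days, starts Fri → 5 of Fri, Sat, Sun
Nov: 30 days, starts Mon → 5 of Mon, Tue ✓
Dec: 31 days, starts Wed → 5 of Wed, Thu, Fri
Months with five Mondays: Mar, May, Aug, Nov.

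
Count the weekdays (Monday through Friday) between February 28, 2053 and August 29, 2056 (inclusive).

913 weekdays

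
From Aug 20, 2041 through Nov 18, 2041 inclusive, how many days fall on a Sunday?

Aug 20, 2041 is a Tuesday.
The range spans 91 days (inclusive of both endpoints).
91 = 7 × 13, so the span is exactly 13 full weeks.
Each full week contributes one Sunday: 13 so far.
Total: 13.

13 Sundays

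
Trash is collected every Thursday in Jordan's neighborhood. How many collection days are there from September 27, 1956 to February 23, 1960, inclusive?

178 Thursdays

September 27, 1956 is a Thursday.
From September 27, 1956 to February 23, 1960 is 1245 days inclusive.
1245 = 7 × 177 + 6, so there are 177 full weeks plus 6 extra days.
Each full week contributes one Thursday: 177 so far.
The 6 extra days are Thu, Fri, Sat, Sun, Mon, Tue — 1 of them qualifies.
Total: 177 + 1 = 178.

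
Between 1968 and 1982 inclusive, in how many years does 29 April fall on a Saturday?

2

Day of week of April 29 in each year:
1968: Mon, 1969: Tue, 1970: Wed, 1971: Thu, 1972: Sat ✓, 1973: Sun, 1974: Mon, 1975: Tue, 1976: Thu, 1977: Fri, 1978: Sat ✓, 1979: Sun, 1980: Tue, 1981: Wed, 1982: Thu
Saturdays: 1972, 1978.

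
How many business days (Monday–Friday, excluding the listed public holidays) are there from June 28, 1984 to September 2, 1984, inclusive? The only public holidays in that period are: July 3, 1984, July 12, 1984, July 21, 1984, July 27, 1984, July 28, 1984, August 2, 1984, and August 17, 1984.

June 28, 1984 is a Thursday.
The range spans 67 days (inclusive of both endpoints).
67 = 7 × 9 + 4, so there are 9 full weeks plus 4 extra days.
Each full week contributes 5 weekdays (Mon–Fri): 9 × 5 = 45.
The 4 extra days are Thursday, Friday, Saturday, Sunday — 2 of them qualify.
Total: 45 + 2 = 47.
Holidays: July 3, 1984 (Tue); July 12, 1984 (Thu); July 21, 1984 (Sat); July 27, 1984 (Fri); July 28, 1984 (Sat); August 2, 1984 (Thu); August 17, 1984 (Fri).
5 of the 7 holidays fall on weekdays; the rest are weekends and were already excluded.
Business days: 47 − 5 = 42.

42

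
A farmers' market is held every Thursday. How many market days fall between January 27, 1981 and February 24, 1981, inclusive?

4 Thursdays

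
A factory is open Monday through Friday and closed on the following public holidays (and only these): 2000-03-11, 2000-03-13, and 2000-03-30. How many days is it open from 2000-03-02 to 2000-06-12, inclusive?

71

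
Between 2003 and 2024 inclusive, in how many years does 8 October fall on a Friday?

3

Day of week of October 8 in each year:
2003: Wed, 2004: Fri ✓, 2005: Sat, 2006: Sun, 2007: Mon, 2008: Wed, 2009: Thu, 2010: Fri ✓, 2011: Sat, 2012: Mon, 2013: Tue, 2014: Wed, 2015: Thu, 2016: Sat, 2017: Sun, 2018: Mon, 2019: Tue, 2020: Thu, 2021: Fri ✓, 2022: Sat, 2023: Sun, 2024: Tue
Fridays: 2004, 2010, 2021.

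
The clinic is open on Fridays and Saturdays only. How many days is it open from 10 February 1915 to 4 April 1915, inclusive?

10 February 1915 is a Wednesday.
The range spans 54 days (inclusive of both endpoints).
54 = 7 × 7 + 5, so there are 7 full weeks plus 5 extra days.
Each full week contributes 2 days from the set (Fri, Sat): 7 × 2 = 14.
The 5 extra days are Wed, Thu, Fri, Sat, Sun — 2 of them qualify.
Total: 14 + 2 = 16.

16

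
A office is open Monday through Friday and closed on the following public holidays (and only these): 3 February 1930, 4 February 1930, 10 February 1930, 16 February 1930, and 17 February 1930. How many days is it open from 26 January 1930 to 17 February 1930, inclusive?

26 January 1930 is a Sunday.
The range spans 23 days (inclusive of both endpoints).
23 = 7 × 3 + 2, so there are 3 full weeks plus 2 extra days.
Each full week contributes 5 weekdays (Mon–Fri): 3 × 5 = 15.
The 2 extra days are Sunday, Monday — 1 of them qualifies.
Total: 15 + 1 = 16.
Holidays: 3 February 1930 (Mon); 4 February 1930 (Tue); 10 February 1930 (Mon); 16 February 1930 (Sun); 17 February 1930 (Mon).
4 of the 5 holidays fall on weekdays; the rest are weekends and were already excluded.
Business days: 16 − 4 = 12.

12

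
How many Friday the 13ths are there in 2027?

The 13th falls on a Friday when the month's 13th has weekday Fri.
Jan 13 is Wed; Feb 13 is Sat; Mar 13 is Sat; Apr 13 is Tue; May 13 is Thu; Jun 13 is Sun; Jul 13 is Tue; Aug 13 is Fri ✓; Sep 13 is Mon; Oct 13 is Wed; Nov 13 is Sat; Dec 13 is Mon.
Friday the 13ths: Aug.

1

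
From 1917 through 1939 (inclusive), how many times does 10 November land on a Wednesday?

Day of week of November 10 in each year:
1917: Sat, 1918: Sun, 1919: Mon, 1920: Wed ✓, 1921: Thu, 1922: Fri, 1923: Sat, 1924: Mon, 1925: Tue, 1926: Wed ✓, 1927: Thu, 1928: Sat, 1929: Sun, 1930: Mon, 1931: Tue, 1932: Thu, 1933: Fri, 1934: Sat, 1935: Sun, 1936: Tue, 1937: Wed ✓, 1938: Thu, 1939: Fri
Wednesdays: 1920, 1926, 1937.

3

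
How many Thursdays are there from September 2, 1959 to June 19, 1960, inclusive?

42

September 2, 1959 is a Wednesday.
From September 2, 1959 to June 19, 1960 is 292 days inclusive.
292 = 7 × 41 + 5, so there are 41 full weeks plus 5 extra days.
Each full week contributes one Thursday: 41 so far.
The 5 extra days are Wed, Thu, Fri, Sat, Sun — 1 of them qualifies.
Total: 41 + 1 = 42.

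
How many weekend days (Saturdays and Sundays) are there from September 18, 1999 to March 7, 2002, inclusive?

September 18, 1999 is a Saturday.
The range spans 902 days (inclusive of both endpoints).
902 = 7 × 128 + 6, so there are 128 full weeks plus 6 extra days.
Each full week contributes 2 weekend days (Sat, Sun): 128 × 2 = 256.
The 6 extra days are Sat, Sun, Mon, Tue, Wed, Thu — 2 of them qualify.
Total: 256 + 2 = 258.

258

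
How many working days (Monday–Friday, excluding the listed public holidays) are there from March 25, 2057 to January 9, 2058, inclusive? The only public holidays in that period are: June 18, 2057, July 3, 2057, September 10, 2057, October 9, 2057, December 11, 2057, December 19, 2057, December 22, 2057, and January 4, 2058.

March 25, 2057 is a Sunday.
That's 291 days from start to end, counting both.
291 = 7 × 41 + 4, so there are 41 full weeks plus 4 extra days.
Each full week contributes 5 weekdays (Mon–Fri): 41 × 5 = 205.
The 4 extra days are Sun, Mon, Tue, Wed — 3 of them qualify.
Total: 205 + 3 = 208.
Holidays: June 18, 2057 (Mon); July 3, 2057 (Tue); September 10, 2057 (Mon); October 9, 2057 (Tue); December 11, 2057 (Tue); December 19, 2057 (Wed); December 22, 2057 (Sat); January 4, 2058 (Fri).
7 of the 8 holidays fall on weekdays; the rest are weekends and were already excluded.
Business days: 208 − 7 = 201.

201 working days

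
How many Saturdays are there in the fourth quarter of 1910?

14

October 1, 1910 is a Saturday.
From October 1, 1910 to December 31, 1910 is 92 days inclusive.
92 = 7 × 13 + 1, so there are 13 full weeks plus 1 extra day.
Each full week contributes one Saturday: 13 so far.
The 1 extra day is Sat — 1 of them qualifies.
Total: 13 + 1 = 14.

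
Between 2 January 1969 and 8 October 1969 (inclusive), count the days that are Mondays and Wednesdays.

2 January 1969 is a Thursday.
That's 280 days from start to end, counting both.
280 = 7 × 40, so the span is exactly 40 full weeks.
Each full week contributes 2 days from the set (Mon, Wed): 40 × 2 = 80.
Total: 80.

80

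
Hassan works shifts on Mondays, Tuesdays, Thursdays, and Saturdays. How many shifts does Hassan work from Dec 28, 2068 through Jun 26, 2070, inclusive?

312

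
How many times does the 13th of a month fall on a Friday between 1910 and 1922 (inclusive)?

21

Friday-the-13ths by year:
1910: May
1911: Jan, Oct
1912: Sep, Dec
1913: Jun
1914: Feb, Mar, Nov
1915: Aug
1916: Oct
1917: Apr, Jul
1918: Sep, Dec
1919: Jun
1920: Feb, Aug
1921: May
1922: Jan, Oct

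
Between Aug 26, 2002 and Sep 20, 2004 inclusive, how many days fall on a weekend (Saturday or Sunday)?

216

Aug 26, 2002 is a Monday.
From Aug 26, 2002 to Sep 20, 2004 is 757 days inclusive.
757 = 7 × 108 + 1, so there are 108 full weeks plus 1 extra day.
Each full week contributes 2 weekend days (Sat, Sun): 108 × 2 = 216.
The 1 extra day is Mon — none qualify.
Total: 216 + 0 = 216.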